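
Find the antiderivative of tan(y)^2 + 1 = tan(y) + C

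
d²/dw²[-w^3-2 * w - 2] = -6*w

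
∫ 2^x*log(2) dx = 2^x + C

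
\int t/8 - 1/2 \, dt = t^2/16 - t/2 + C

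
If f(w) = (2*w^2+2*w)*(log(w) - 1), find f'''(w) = (4*w - 2)/w^2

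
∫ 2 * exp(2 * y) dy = exp(2*y) + C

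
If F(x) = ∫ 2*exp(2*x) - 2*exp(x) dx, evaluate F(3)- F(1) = -(-1 + E)^2 + (-1 + exp(3))^2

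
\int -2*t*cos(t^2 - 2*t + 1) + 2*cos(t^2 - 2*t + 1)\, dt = -sin((t - 1)^2) + C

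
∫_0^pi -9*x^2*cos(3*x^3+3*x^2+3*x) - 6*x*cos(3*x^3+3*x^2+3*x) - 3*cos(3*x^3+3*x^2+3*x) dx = sin(3*pi^2*(1 + pi))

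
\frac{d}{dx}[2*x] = 2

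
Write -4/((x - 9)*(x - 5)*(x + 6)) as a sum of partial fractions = -4/(165*(x + 6)) + 1/(11*(x - 5)) - 1/(15*(x - 9))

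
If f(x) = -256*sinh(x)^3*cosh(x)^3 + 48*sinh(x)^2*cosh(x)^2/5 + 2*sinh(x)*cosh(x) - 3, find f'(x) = -192*(cosh(2*x) - 1)^2*cosh(2*x) + 24*sinh(4*x)/5 + 386*cosh(2*x) - 192*cosh(4*x) - 192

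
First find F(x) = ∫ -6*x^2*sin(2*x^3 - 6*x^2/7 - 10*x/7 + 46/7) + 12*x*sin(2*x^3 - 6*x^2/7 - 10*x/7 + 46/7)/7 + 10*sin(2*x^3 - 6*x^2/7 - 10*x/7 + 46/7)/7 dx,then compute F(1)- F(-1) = -cos(36/7) + cos(44/7)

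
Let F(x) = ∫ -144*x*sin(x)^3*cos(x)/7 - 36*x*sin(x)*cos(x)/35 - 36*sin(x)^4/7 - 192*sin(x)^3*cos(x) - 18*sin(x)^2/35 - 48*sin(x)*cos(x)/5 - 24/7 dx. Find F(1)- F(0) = -372*sin(1)^4/7 - 186*sin(1)^2/35 - 24/7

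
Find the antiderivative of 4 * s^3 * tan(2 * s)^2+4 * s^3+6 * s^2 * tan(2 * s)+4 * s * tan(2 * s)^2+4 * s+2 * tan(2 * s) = 2*s*(s^2 + 1)*tan(2*s) + C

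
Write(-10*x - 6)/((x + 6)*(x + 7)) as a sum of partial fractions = -64/(x + 7) + 54/(x + 6)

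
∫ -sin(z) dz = cos(z) + C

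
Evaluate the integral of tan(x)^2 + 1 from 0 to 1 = tan(1)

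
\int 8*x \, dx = 4*x^2 + C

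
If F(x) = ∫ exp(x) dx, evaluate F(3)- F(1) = -E + exp(3)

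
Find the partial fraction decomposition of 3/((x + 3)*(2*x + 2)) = -3/(4*(x + 3)) + 3/(4*(x + 1))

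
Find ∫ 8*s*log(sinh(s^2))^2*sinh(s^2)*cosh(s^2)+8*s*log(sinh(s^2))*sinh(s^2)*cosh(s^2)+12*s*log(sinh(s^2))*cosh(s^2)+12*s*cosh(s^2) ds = 2*(log(sinh(s^2))*sinh(s^2) + 3)*log(sinh(s^2))*sinh(s^2) + C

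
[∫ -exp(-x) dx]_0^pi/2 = -1 + exp(-pi/2)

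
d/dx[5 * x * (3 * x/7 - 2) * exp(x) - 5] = 15*x^2*exp(x)/7 - 40*x*exp(x)/7 - 10*exp(x)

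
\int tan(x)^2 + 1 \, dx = tan(x) + C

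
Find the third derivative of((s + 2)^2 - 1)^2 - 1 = 24*s + 48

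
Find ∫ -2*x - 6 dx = -x^2 - 6*x + C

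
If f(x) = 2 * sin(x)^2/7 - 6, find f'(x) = 2*sin(2*x)/7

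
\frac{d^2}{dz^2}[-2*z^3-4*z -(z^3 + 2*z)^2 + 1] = -30*z^4 - 48*z^2 - 12*z - 8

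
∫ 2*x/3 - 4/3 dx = x^2/3 - 4*x/3 + C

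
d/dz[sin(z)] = cos(z)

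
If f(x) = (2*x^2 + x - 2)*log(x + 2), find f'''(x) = (4*x^2 + 23*x + 38)/(x^3 + 6*x^2 + 12*x + 8)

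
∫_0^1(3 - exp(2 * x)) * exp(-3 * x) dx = -exp(-3) + exp(-1)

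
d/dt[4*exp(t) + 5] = 4*exp(t)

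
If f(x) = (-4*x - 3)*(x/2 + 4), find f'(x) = -4*x - 35/2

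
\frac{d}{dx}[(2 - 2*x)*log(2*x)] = (-2*x*log(x) - 2*x - 2*x*log(2) + 2)/x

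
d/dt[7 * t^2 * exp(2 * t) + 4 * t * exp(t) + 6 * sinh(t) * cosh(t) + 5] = 14*t^2*exp(2*t) + 14*t*exp(2*t) + 4*t*exp(t) + 4*exp(t) + 6*cosh(2*t)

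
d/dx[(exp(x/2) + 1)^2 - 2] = exp(x/2) + exp(x)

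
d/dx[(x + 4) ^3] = 3*x^2 + 24*x + 48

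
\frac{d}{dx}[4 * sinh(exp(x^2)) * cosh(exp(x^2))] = 8*x*(2*sinh(exp(x^2))^2 + 1)*exp(x^2)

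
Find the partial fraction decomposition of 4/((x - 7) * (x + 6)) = -4/(13*(x + 6)) + 4/(13*(x - 7))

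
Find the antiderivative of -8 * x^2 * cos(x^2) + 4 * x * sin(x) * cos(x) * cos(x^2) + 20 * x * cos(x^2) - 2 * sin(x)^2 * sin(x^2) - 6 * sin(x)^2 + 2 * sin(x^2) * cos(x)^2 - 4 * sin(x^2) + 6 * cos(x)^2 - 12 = (sin(x^2) + 3)*(-4*x + sin(2*x) + 10) + C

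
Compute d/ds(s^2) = 2*s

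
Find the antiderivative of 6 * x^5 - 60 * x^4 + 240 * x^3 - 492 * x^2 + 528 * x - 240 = x^6 - 12*x^5 + 60*x^4 - 164*x^3 + 264*x^2 - 240*x + C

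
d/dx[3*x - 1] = 3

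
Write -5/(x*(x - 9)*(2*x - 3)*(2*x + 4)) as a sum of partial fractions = 4/(63*(2*x - 3)) + 5/(308*(x + 2)) - 1/(594*(x - 9)) - 5/(108*x)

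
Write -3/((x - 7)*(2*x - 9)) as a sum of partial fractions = 6/(5*(2*x - 9)) - 3/(5*(x - 7))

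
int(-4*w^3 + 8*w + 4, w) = -w^4 + 4*w^2 + 4*w + C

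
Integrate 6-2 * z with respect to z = -z^2 + 6*z + C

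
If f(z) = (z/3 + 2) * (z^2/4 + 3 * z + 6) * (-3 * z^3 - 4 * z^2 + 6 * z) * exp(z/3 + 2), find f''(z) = -z^6*exp(z/3 + 2)/36 - 83*z^5*exp(z/3 + 2)/54 - 242*z^4*exp(z/3 + 2)/9 - 1637*z^3*exp(z/3 + 2)/9 - 472*z^2*exp(z/3 + 2) - 346*z*exp(z/3 + 2) + 48*exp(z/3 + 2)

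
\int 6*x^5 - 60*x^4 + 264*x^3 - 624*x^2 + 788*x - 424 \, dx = x^6 - 12*x^5 + 66*x^4 - 208*x^3 + 394*x^2 - 424*x + C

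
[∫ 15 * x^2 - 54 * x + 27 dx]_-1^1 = 64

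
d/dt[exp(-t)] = -exp(-t)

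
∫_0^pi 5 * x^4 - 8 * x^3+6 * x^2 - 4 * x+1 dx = (pi + pi^3)*(-2*pi + 1 + pi^2)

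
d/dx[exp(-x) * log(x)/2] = (-x*log(x) + 1)*exp(-x)/(2*x)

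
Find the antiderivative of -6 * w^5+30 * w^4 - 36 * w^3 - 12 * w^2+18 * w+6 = -w^6 + 6*w^5 - 9*w^4 - 4*w^3 + 9*w^2 + 6*w + C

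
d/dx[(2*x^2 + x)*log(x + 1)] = (4*x^2*log(x + 1) + 2*x^2 + 5*x*log(x + 1) + x + log(x + 1))/(x + 1)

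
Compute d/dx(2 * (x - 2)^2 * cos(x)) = -2*x^2*sin(x) + 8*x*sin(x) + 4*x*cos(x) - 8*sin(x) - 8*cos(x)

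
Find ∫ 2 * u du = u^2 + C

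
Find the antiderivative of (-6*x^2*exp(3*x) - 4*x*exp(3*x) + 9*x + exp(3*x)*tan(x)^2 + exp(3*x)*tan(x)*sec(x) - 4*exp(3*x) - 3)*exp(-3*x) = -2*x^3 - 2*x^2 - 5*x - 3*x*exp(-3*x) + tan(x) + sec(x) + C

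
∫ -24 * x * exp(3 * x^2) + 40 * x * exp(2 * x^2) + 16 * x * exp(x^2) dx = (-4*exp(2*x^2) + 10*exp(x^2) + 8)*exp(x^2) + C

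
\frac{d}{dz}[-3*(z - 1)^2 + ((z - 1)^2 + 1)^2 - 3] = 4*z^3 - 12*z^2 + 10*z - 2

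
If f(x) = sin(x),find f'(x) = cos(x)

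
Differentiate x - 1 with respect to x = 1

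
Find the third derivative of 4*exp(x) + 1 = 4*exp(x)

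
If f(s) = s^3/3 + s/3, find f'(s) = s^2 + 1/3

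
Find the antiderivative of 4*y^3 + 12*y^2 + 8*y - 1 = y^4 + 4*y^3 + 4*y^2 - y + C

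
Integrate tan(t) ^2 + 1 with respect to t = tan(t) + C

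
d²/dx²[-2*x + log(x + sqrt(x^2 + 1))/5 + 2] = (-2*x^3 - 2*x^2*sqrt(x^2 + 1) - x)/(10*x^5 + 10*x^4*sqrt(x^2 + 1) + 20*x^3 + 15*x^2*sqrt(x^2 + 1) + 10*x + 5*sqrt(x^2 + 1))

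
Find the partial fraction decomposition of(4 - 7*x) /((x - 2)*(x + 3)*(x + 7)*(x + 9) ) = -67/(132*(x + 9)) + 53/(72*(x + 7)) - 5/(24*(x + 3)) - 2/(99*(x - 2))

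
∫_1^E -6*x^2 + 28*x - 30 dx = (-3 + E)^2*(2 - 2*E)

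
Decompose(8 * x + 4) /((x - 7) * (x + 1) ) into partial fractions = 1/(2*(x + 1)) + 15/(2*(x - 7))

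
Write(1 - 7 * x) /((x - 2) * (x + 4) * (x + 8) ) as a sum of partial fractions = 57/(40*(x + 8)) - 29/(24*(x + 4)) - 13/(60*(x - 2))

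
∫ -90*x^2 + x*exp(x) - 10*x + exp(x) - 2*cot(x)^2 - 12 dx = x*exp(x) - 5*(x + 1)*(6*x^2 - 5*x + 7) + 2*cot(x) + C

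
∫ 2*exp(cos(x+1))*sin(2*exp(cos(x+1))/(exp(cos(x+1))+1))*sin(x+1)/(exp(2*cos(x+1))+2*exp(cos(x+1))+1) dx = cos(2*exp(cos(x + 1))/(exp(cos(x + 1)) + 1)) + C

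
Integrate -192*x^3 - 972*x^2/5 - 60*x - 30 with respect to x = -48*x^4 - 324*x^3/5 - 30*x^2 - 30*x + C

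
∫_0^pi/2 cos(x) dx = 1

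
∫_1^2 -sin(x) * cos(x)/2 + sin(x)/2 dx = cos(4)/8 - 5*cos(2)/8 + cos(1)/2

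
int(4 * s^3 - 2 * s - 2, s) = s^4 - s^2 - 2*s + C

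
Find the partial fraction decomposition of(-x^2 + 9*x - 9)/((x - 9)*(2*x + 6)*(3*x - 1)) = 11/(104*(3*x - 1)) - 3/(16*(x + 3)) - 3/(208*(x - 9))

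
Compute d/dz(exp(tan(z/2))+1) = exp(tan(z/2))/(2*cos(z/2)^2)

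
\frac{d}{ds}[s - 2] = 1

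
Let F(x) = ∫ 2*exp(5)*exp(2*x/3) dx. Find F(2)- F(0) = -3*exp(5) + 3*exp(19/3)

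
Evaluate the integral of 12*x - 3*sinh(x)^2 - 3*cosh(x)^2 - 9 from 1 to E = -3*sinh(2*E)/2 - 9*E + 3 + 3*sinh(2)/2 + 6*exp(2)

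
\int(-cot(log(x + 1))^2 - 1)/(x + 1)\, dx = cot(log(x + 1)) + C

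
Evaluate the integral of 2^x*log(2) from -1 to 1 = 3/2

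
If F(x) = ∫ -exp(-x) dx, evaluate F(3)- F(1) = -exp(-1) + exp(-3)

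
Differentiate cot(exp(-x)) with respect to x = exp(-x)/sin(exp(-x))^2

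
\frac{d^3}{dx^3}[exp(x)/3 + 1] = exp(x)/3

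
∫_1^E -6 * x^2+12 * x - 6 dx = -2*(-1 + E)^3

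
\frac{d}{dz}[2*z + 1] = 2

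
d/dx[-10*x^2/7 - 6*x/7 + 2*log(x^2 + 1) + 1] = (-20*x^3 - 6*x^2 + 8*x - 6)/(7*x^2 + 7)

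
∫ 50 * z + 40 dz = 25*z^2 + 40*z + C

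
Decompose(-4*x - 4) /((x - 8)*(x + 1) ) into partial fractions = -4/(x - 8)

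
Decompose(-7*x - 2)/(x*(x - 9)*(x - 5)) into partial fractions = 37/(20*(x - 5)) - 65/(36*(x - 9)) - 2/(45*x)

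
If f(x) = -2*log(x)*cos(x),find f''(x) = 2*(x^2*log(x)*cos(x) + 2*x*sin(x) + cos(x))/x^2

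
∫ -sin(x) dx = cos(x) + C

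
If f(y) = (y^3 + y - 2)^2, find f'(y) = 6*y^5 + 8*y^3 - 12*y^2 + 2*y - 4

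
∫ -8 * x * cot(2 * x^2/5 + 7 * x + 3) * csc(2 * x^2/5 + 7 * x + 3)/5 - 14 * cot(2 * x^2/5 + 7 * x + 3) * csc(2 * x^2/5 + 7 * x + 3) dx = 2*csc(2*x^2/5 + 7*x + 3) + C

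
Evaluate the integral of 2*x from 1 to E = -1 + exp(2)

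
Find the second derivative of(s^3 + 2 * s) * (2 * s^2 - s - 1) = 40*s^3 - 12*s^2 + 18*s - 4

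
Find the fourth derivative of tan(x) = 24*tan(x)^5 + 40*tan(x)^3 + 16*tan(x)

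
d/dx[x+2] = 1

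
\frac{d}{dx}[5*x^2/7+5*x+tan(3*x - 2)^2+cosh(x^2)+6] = 2*x*sinh(x^2) + 10*x/7 + 6*tan(3*x - 2)^3 + 6*tan(3*x - 2) + 5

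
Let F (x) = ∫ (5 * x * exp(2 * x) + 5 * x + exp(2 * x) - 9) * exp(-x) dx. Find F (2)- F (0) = -6*exp(-2) + 6*exp(2)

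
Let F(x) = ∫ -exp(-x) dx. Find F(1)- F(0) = -1 + exp(-1)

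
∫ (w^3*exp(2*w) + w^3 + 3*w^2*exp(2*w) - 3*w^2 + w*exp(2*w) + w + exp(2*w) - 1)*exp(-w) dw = 2*w*(w^2 + 1)*sinh(w) + C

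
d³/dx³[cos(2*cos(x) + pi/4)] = -8*sin(x)^3*sin(2*cos(x) + pi/4) - 2*sin(x)*sin(2*cos(x) + pi/4) - 12*sin(x)*cos(x)*cos(2*cos(x) + pi/4)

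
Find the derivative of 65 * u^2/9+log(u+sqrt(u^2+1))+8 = (130*u^3 + 130*u^2*sqrt(u^2 + 1) + 139*u + 9*sqrt(u^2 + 1))/(9*u^2 + 9*u*sqrt(u^2 + 1) + 9)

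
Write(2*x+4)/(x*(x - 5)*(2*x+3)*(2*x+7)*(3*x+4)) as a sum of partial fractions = 27/(247*(3*x + 4)) - 6/(1547*(2*x + 7)) - 2/(39*(2*x + 3)) + 14/(20995*(x - 5)) - 1/(105*x)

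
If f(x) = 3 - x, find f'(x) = -1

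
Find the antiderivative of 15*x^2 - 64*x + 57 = 5*x^3 - 32*x^2 + 57*x + C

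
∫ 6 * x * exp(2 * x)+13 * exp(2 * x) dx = (3*x + 5)*exp(2*x) + C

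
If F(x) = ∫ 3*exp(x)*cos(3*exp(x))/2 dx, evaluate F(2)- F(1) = -sin(3*E)/2 + sin(3*exp(2))/2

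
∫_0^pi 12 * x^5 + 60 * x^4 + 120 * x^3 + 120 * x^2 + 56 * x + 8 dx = -2*(1 + pi)^2 + 2*(1 + pi)^6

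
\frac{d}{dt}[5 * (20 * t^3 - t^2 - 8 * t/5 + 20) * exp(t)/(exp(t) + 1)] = (100*t^3*exp(t) + 300*t^2*exp(2*t) + 295*t^2*exp(t) - 10*t*exp(2*t) - 18*t*exp(t) - 8*exp(2*t) + 92*exp(t))/(exp(2*t) + 2*exp(t) + 1)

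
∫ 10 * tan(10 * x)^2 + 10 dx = tan(10*x) + C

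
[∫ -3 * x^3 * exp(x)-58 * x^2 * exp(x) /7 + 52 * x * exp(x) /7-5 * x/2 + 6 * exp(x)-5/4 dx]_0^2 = -64*exp(2)/7 - 15/2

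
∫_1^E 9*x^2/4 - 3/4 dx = -3*E/4 + 3*exp(3)/4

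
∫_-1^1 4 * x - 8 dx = -16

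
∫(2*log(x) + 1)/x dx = (log(x) + 1)*log(x) + C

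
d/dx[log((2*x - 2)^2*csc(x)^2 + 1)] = 8*(-x^2*cos(x) + sqrt(2)*x*sin(x + pi/4) + x*cos(x) - sqrt(2)*sin(x + pi/4))/((4*x^2 - 8*x + sin(x)^2 + 4)*sin(x))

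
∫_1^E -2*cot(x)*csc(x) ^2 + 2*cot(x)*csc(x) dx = -(-1 + csc(1))^2 + (-1 + csc(E))^2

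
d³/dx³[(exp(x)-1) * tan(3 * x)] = 162*exp(x)*tan(3*x)^4 + 54*exp(x)*tan(3*x)^3 + 225*exp(x)*tan(3*x)^2 + 55*exp(x)*tan(3*x) + 63*exp(x) - 162*tan(3*x)^4 - 216*tan(3*x)^2 - 54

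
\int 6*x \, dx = 3*x^2 + C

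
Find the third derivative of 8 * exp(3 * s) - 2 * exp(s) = 216*exp(3*s) - 2*exp(s)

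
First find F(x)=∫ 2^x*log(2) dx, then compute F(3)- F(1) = 6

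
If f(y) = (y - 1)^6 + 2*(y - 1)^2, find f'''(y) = 120*y^3 - 360*y^2 + 360*y - 120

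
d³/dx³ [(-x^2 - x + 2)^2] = 24*x + 12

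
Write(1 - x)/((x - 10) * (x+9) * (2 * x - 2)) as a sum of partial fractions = 1/(38*(x + 9)) - 1/(38*(x - 10))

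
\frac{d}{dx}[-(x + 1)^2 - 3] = -2*x - 2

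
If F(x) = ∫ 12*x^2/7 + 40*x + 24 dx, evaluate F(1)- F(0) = 312/7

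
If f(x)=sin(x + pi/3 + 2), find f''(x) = -sin(x + pi/3 + 2)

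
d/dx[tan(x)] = cos(x)^(-2)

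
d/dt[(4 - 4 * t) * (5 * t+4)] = 4 - 40*t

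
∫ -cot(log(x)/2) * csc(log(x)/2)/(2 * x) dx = csc(log(x)/2) + C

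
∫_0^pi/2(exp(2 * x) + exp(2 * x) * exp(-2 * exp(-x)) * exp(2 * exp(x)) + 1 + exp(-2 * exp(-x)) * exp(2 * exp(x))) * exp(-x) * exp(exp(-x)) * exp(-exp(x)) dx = -exp(-exp(pi/2) + exp(-pi/2)) + exp(-exp(-pi/2) + exp(pi/2))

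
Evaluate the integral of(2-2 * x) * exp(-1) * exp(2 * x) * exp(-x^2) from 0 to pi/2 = -exp(-1) + exp(-pi^2/4 - 1 + pi)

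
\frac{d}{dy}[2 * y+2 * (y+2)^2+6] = 4*y + 10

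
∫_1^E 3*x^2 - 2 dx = -2*E + 1 + exp(3)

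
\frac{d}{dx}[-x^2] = -2*x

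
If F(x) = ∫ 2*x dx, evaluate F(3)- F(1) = 8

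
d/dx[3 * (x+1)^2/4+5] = 3*x/2 + 3/2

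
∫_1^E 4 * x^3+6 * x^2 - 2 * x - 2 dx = -1 + (-1 + E + exp(2))^2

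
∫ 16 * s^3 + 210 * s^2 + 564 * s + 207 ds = 4*s^4 + 70*s^3 + 282*s^2 + 207*s + C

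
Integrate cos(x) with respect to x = sin(x) + C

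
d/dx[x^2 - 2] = 2*x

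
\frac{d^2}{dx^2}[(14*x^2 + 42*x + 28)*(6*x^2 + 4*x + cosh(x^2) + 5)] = 56*x^4*cosh(x^2) + 168*x^3*cosh(x^2) + 140*x^2*sinh(x^2) + 112*x^2*cosh(x^2) + 1008*x^2 + 252*x*sinh(x^2) + 1848*x + 56*sinh(x^2) + 28*cosh(x^2) + 812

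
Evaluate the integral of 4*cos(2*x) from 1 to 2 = -2*sin(2) + 2*sin(4)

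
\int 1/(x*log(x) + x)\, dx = log(log(x) + 1) + C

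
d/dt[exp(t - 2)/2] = exp(t - 2)/2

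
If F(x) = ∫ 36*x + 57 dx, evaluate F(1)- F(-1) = 114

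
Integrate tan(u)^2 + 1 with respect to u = tan(u) + C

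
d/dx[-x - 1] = -1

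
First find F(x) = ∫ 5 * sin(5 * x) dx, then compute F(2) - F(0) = 1 - cos(10)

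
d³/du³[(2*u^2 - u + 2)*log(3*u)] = (4*u^2 + u + 4)/u^3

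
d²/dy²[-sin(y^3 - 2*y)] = 9*y^4*sin(y^3 - 2*y) - 12*y^2*sin(y^3 - 2*y) - 6*y*cos(y^3 - 2*y) + 4*sin(y^3 - 2*y)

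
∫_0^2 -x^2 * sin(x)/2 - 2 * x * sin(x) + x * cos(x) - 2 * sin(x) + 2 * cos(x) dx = 8*cos(2) - 2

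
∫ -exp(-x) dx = exp(-x) + C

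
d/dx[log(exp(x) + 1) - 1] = exp(x)/(exp(x) + 1)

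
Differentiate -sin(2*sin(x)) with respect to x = -2*cos(x)*cos(2*sin(x))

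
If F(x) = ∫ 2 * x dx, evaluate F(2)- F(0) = 4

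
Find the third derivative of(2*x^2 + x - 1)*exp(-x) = (-2*x^2 + 11*x - 8)*exp(-x)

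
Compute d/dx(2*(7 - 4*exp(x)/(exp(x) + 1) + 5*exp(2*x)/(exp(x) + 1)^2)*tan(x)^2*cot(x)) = 4*(8*exp(3*x) + 3*exp(2*x)*sin(2*x) + 18*exp(2*x) - 2*exp(x)*sin(2*x) + 17*exp(x) + 7)/((cos(2*x) + 1)*(exp(3*x) + 3*exp(2*x) + 3*exp(x) + 1))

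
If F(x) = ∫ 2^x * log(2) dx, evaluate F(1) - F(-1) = 3/2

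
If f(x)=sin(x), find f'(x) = cos(x)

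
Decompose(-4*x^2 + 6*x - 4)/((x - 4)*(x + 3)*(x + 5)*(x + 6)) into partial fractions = 92/(15*(x + 6)) - 67/(9*(x + 5)) + 29/(21*(x + 3)) - 22/(315*(x - 4))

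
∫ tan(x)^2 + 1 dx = tan(x) + C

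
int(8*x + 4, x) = 4*x^2 + 4*x + C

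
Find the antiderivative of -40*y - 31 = -20*y^2 - 31*y + C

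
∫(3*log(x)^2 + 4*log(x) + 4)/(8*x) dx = (log(x)^2 + 2*log(x) + 4)*log(x)/8 + C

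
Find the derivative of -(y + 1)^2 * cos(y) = y^2*sin(y) + 2*y*sin(y) - 2*y*cos(y) + sin(y) - 2*cos(y)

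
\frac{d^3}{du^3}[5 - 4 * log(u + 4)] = -8/(u^3 + 12*u^2 + 48*u + 64)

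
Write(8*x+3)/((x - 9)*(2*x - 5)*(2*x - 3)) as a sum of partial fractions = 1/(2*x - 3) - 23/(13*(2*x - 5)) + 5/(13*(x - 9))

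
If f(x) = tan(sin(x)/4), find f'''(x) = (3*(-1 + cos(sin(x)/4)^(-2))^2*cos(x)^2 - 12*sin(x)*sin(sin(x)/4)/cos(sin(x)/4)^3 - 3*cos(x)^2 + 4*cos(x)^2/cos(sin(x)/4)^2 - 8/cos(sin(x)/4)^2)*cos(x)/32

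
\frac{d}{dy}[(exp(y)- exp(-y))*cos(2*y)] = (-2*exp(2*y)*sin(2*y) + exp(2*y)*cos(2*y) + 2*sin(2*y) + cos(2*y))*exp(-y)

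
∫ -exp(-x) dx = exp(-x) + C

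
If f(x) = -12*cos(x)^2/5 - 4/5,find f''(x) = 24*cos(2*x)/5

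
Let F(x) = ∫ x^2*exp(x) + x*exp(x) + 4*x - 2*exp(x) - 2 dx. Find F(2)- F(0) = 5 + exp(2)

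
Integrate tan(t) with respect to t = log(3*sec(t)) + C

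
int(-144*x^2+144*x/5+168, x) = -48*x^3 + 72*x^2/5 + 168*x + C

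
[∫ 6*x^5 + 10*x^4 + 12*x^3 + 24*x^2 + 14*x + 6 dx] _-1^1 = 32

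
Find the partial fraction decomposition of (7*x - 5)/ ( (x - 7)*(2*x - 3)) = -1/(2*x - 3) + 4/(x - 7)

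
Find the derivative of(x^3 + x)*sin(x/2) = x^3*cos(x/2)/2 + 3*x^2*sin(x/2) + x*cos(x/2)/2 + sin(x/2)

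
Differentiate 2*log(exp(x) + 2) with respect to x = 2*exp(x)/(exp(x) + 2)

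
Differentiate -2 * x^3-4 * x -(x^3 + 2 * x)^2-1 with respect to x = -6*x^5 - 16*x^3 - 6*x^2 - 8*x - 4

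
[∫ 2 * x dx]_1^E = -1 + exp(2)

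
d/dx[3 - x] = -1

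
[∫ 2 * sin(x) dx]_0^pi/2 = 2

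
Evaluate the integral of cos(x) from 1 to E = -sin(1) + sin(E)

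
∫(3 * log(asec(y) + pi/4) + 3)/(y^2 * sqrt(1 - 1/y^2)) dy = 3*(4*asec(y) + pi)*log(asec(y) + pi/4)/4 + C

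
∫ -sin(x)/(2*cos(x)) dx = log(-cos(x))/2 + C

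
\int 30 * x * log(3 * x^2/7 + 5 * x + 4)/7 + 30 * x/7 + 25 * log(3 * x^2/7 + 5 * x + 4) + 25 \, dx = 5*(3*x^2 + 35*x + 28)*log(3*x^2/7 + 5*x + 4)/7 + C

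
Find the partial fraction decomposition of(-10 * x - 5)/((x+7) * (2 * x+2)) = -65/(12*(x + 7)) + 5/(12*(x + 1))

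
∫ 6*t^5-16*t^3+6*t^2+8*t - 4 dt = t^6 - 4*t^4 + 2*t^3 + 4*t^2 - 4*t + C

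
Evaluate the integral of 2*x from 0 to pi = pi^2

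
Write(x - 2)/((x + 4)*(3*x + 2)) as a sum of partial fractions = -4/(5*(3*x + 2)) + 3/(5*(x + 4))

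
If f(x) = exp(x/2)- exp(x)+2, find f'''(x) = exp(x/2)/8 - exp(x)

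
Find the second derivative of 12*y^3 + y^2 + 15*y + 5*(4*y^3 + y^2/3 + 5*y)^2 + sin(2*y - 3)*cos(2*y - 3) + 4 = 2400*y^4 + 800*y^3/3 + 7220*y^2/3 + 172*y - 8*sin(4*y - 6) + 252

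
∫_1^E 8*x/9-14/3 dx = -43/9 - 2*E/3 + (-3 + 2*E/3)^2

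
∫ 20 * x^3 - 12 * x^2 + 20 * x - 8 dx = 5*x^4 - 4*x^3 + 10*x^2 - 8*x + C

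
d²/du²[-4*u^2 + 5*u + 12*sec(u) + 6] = -8 - 12/cos(u) + 24/cos(u)^3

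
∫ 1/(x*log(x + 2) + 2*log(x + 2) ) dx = log(log(x + 2)) + C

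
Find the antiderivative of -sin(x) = cos(x) + C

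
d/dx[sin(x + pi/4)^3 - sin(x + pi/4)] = 3*sin(3*x + pi/4)/4 - cos(x + pi/4)/4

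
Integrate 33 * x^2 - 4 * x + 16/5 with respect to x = 11*x^3 - 2*x^2 + 16*x/5 + C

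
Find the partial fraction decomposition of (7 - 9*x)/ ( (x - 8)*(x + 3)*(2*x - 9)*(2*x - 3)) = -1/(27*(2*x - 3)) + 67/(315*(2*x - 9)) - 34/(1485*(x + 3)) - 5/(77*(x - 8))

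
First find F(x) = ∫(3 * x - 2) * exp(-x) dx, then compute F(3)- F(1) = -10*exp(-3) + 4*exp(-1)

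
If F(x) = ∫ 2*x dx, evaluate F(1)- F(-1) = 0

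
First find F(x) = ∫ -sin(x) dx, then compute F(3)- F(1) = cos(3) - cos(1)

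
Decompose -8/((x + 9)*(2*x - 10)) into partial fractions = 2/(7*(x + 9)) - 2/(7*(x - 5))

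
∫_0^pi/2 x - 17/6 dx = -4 + (-2 + pi/3)*(-2 + 3*pi/8)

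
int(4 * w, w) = 2*w^2 + C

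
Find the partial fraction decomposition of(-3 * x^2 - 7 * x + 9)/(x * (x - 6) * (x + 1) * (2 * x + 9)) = 6/(49*(2*x + 9)) + 13/(49*(x + 1)) - 47/(294*(x - 6)) - 1/(6*x)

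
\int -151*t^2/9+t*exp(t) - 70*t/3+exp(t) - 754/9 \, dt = t*(-151*t^2 - 315*t + 27*exp(t) - 2262)/27 + C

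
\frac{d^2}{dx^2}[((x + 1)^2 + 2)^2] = 12*x^2 + 24*x + 20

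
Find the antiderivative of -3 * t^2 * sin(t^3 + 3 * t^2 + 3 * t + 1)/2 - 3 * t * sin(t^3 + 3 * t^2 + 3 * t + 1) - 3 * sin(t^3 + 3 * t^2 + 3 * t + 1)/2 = cos((t + 1)^3)/2 + C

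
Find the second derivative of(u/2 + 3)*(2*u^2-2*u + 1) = 6*u + 10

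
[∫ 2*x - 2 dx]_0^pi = -1 + (1 - pi)^2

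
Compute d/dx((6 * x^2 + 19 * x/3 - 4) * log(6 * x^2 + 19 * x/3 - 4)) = 12*x*log(6*x^2 + 19*x/3 - 4) + 12*x + 19*log(6*x^2 + 19*x/3 - 4)/3 + 19/3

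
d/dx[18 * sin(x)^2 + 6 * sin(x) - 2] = 6*(6*sin(x) + 1)*cos(x)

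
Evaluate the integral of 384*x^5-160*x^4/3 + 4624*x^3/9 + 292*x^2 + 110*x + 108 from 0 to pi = -4*pi^3 - 49 - 4*pi + pi^2/3 + (-16*pi^3 - 16*pi - 14 + 4*pi^2/3)^2/4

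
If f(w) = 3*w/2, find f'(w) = 3/2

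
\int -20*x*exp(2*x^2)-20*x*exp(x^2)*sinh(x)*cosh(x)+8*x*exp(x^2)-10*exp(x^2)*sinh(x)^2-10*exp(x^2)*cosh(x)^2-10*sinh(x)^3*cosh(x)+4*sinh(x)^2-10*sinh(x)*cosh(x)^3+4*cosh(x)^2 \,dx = -5*(2*exp(x^2) + sinh(2*x))^2/4 + 4*exp(x^2) + 2*sinh(2*x) + C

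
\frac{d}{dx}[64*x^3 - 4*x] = 192*x^2 - 4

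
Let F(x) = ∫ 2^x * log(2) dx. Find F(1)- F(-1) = 3/2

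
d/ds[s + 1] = 1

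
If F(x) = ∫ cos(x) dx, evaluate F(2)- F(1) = -sin(1) + sin(2)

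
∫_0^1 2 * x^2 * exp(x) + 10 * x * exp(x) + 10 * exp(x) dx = -4 + 12*E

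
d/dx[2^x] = 2^x*log(2)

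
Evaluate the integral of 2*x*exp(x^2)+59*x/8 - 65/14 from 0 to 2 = 125/28 + exp(4)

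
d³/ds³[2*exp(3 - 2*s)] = -16*exp(3 - 2*s)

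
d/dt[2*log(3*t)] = 2/t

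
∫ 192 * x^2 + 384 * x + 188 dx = 64*x^3 + 192*x^2 + 188*x + C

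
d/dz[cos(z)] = -sin(z)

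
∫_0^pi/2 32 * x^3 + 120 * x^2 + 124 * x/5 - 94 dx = -50 + 3*pi^2/5 + 3*pi + 2*(-5*pi/2 - pi^2/2 + 5)^2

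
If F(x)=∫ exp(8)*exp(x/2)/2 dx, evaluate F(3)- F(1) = -exp(17/2) + exp(19/2)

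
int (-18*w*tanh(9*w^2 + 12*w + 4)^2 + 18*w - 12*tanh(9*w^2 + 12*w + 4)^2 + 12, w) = tanh(9*w^2 + 12*w + 4) + C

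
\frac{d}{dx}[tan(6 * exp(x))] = 6*exp(x)/cos(6*exp(x))^2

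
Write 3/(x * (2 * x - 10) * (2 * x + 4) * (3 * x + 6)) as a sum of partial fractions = 9/(784*(x + 2)) + 1/(56*(x + 2)^2) + 1/(980*(x - 5)) - 1/(80*x)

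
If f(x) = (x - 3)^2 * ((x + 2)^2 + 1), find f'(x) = 4*x^3 - 6*x^2 - 20*x + 6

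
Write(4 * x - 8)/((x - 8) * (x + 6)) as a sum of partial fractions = 16/(7*(x + 6)) + 12/(7*(x - 8))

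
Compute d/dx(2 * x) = 2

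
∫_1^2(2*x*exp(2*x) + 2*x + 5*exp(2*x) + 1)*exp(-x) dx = -5*E - 7*exp(-2) + 5*exp(-1) + 7*exp(2)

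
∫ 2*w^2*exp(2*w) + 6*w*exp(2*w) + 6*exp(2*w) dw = (w^2 + 2*w + 2)*exp(2*w) + C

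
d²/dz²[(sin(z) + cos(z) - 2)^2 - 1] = -4*sin(2*z) + 4*sqrt(2)*sin(z + pi/4)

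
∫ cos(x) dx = sin(x) + C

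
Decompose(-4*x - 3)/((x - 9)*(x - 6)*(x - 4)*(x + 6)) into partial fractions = -7/(600*(x + 6)) - 19/(100*(x - 4)) + 3/(8*(x - 6)) - 13/(75*(x - 9))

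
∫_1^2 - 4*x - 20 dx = -26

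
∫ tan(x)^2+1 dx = tan(x) + C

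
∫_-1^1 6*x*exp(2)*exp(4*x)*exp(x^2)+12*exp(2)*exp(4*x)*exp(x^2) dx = -3*exp(-1) + 3*exp(7)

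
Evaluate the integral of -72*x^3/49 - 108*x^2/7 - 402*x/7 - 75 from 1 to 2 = -9930/49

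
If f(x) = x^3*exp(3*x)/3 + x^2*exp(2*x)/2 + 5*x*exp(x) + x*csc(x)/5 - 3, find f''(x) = 3*x^3*exp(3*x) + 6*x^2*exp(3*x) + 2*x^2*exp(2*x) + 2*x*exp(3*x) + 4*x*exp(2*x) + 5*x*exp(x) + 2*x*cot(x)^2*csc(x)/5 + x*csc(x)/5 + exp(2*x) + 10*exp(x) - 2*cot(x)*csc(x)/5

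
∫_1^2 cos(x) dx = -sin(1) + sin(2)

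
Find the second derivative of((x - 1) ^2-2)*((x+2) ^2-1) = 12*x^2 + 12*x - 12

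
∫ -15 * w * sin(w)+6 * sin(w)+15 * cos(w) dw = (15*w - 6)*cos(w) + C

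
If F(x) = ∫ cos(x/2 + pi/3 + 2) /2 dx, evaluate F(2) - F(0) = sin(pi/3 + 3) - sin(pi/3 + 2)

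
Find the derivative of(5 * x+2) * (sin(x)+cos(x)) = -5*x*sin(x) + 5*x*cos(x) + 3*sin(x) + 7*cos(x)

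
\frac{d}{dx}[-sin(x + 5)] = -cos(x + 5)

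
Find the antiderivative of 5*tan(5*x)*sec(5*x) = sec(5*x) + C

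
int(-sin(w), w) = cos(w) + C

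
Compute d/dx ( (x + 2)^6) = 6*x^5 + 60*x^4 + 240*x^3 + 480*x^2 + 480*x + 192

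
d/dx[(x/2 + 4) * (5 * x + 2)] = 5*x + 21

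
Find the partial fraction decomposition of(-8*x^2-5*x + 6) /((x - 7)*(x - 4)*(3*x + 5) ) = -71/(442*(3*x + 5)) + 142/(51*(x - 4)) - 421/(78*(x - 7))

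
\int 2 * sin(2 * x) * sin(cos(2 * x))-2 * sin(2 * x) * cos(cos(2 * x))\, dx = sqrt(2)*sin(cos(2*x) + pi/4) + C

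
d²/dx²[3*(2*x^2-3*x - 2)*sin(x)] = -6*x^2*sin(x) + 9*x*sin(x) + 24*x*cos(x) + 18*sin(x) - 18*cos(x)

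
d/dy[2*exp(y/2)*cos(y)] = (-2*sin(y) + cos(y))*exp(y/2)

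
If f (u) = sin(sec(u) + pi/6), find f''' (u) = (3*sin(pi/6 + 1/cos(u))/cos(u) - 6*sin(pi/6 + 1/cos(u))/cos(u)^3 - cos(pi/6 + 1/cos(u)) + 7*cos(pi/6 + 1/cos(u))/cos(u)^2 - cos(pi/6 + 1/cos(u))/cos(u)^4)*sin(u)/cos(u)^2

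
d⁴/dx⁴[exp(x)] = exp(x)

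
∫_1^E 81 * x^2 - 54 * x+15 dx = -14 + 6*E + (-1 + 3*E)^3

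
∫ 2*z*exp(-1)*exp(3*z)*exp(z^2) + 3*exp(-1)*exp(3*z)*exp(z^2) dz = exp(z^2 + 3*z - 1) + C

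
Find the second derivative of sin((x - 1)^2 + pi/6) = -4*x^2*sin(x^2 - 2*x + pi/6 + 1) + 8*x*sin(x^2 - 2*x + pi/6 + 1) - 4*sin(x^2 - 2*x + pi/6 + 1) + 2*cos(x^2 - 2*x + pi/6 + 1)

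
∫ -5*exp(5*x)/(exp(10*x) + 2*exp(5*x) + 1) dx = (3*pi*(exp(5*x) + 1) + 4)/(4*(exp(5*x) + 1)) + C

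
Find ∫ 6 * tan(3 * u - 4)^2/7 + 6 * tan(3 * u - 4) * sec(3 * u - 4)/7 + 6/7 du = 2*tan(3*u - 4)/7 + 2*sec(3*u - 4)/7 + C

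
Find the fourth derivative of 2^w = 2^w*log(2)^4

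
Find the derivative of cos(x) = -sin(x)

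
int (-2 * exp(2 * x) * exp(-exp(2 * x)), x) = exp(-exp(2*x)) + C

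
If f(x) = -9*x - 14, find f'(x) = -9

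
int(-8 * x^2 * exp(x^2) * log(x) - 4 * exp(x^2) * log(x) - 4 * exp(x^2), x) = -4*x*exp(x^2)*log(x) + C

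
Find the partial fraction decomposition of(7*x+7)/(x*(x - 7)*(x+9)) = -7/(18*(x + 9)) + 1/(2*(x - 7)) - 1/(9*x)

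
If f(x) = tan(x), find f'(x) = cos(x)^(-2)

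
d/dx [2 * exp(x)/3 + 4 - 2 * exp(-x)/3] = (2*exp(2*x) + 2)*exp(-x)/3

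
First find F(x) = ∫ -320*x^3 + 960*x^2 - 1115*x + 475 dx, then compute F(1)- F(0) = 315/2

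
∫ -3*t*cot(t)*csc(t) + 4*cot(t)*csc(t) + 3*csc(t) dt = (3*t - 4)*csc(t) + C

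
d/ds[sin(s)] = cos(s)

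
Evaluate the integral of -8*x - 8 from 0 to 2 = -32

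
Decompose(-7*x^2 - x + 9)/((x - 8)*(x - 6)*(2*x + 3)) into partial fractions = -7/(95*(2*x + 3)) + 83/(10*(x - 6)) - 447/(38*(x - 8))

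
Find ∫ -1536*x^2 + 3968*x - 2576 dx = -512*x^3 + 1984*x^2 - 2576*x + C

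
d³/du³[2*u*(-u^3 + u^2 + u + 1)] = 12 - 48*u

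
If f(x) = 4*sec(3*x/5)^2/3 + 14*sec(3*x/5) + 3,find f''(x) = 72*tan(3*x/5)^4/25 + 96*tan(3*x/5)^2/25 + 24/25 - 126/(25*cos(3*x/5)) + 252/(25*cos(3*x/5)^3)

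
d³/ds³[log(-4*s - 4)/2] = 1/(s^3 + 3*s^2 + 3*s + 1)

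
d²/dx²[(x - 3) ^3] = 6*x - 18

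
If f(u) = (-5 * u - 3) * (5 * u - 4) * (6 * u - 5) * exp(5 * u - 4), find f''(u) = -3750*u^3*exp(5*u - 4) - 625*u^2*exp(5*u - 4) + 3375*u*exp(5*u - 4) - 720*exp(5*u - 4)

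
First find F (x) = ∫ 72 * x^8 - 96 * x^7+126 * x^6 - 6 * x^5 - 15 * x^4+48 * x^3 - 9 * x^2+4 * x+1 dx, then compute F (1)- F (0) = 22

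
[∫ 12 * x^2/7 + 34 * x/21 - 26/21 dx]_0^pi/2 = -13*pi/21 + 17*pi^2/84 + pi^3/14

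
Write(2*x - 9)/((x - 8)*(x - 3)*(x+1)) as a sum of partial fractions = -11/(36*(x + 1)) + 3/(20*(x - 3)) + 7/(45*(x - 8))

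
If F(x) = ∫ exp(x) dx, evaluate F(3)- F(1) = -E + exp(3)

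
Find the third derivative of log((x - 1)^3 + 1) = (6*x^6 - 36*x^5 + 90*x^4 - 162*x^3 + 216*x^2 - 162*x + 54)/(x^9 - 9*x^8 + 36*x^7 - 81*x^6 + 108*x^5 - 81*x^4 + 27*x^3)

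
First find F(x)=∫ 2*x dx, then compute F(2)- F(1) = 3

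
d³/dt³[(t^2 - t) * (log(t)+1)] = (2*t + 1)/t^2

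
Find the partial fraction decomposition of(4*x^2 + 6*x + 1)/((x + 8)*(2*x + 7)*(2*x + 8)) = 58/(9*(2*x + 7)) + 209/(72*(x + 8)) - 41/(8*(x + 4))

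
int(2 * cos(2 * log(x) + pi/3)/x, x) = sin(2*log(x) + pi/3) + C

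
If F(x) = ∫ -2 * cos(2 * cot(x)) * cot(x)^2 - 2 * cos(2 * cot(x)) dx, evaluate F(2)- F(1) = -sin(2*cot(1)) + sin(2*cot(2))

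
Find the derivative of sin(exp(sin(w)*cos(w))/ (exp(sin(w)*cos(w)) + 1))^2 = (-sin(2*w - 2*exp(sin(2*w)/2)/(exp(sin(2*w)/2) + 1)) + sin(2*w + 2*exp(sin(2*w)/2)/(exp(sin(2*w)/2) + 1)))*exp(sin(2*w)/2)/(2*(exp(sin(2*w)/2) + 1)^2)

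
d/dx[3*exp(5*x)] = 15*exp(5*x)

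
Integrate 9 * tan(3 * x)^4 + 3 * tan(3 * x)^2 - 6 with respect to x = (tan(3*x)^2 - 2)*tan(3*x) + C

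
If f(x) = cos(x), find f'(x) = -sin(x)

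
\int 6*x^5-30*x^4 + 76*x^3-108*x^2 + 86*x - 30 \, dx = x^6 - 6*x^5 + 19*x^4 - 36*x^3 + 43*x^2 - 30*x + C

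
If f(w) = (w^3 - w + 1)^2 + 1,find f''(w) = 30*w^4 - 24*w^2 + 12*w + 2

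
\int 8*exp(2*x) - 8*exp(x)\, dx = 4*(1 - exp(x))^2 + C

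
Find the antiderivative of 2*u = u^2 + C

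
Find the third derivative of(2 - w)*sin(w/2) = w*cos(w/2)/8 + 3*sin(w/2)/4 - cos(w/2)/4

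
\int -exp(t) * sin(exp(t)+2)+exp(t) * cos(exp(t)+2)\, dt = sqrt(2)*sin(exp(t) + pi/4 + 2) + C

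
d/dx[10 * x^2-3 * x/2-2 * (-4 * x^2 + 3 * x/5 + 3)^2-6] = -128*x^3 + 144*x^2/5 + 2864*x/25 - 87/10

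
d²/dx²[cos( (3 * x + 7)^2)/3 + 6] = -108*x^2*cos(9*x^2 + 42*x + 49) - 504*x*cos(9*x^2 + 42*x + 49) - 6*sin(9*x^2 + 42*x + 49) - 588*cos(9*x^2 + 42*x + 49)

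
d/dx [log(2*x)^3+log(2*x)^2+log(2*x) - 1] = (3*log(x)^2 + 2*log(x) + 6*log(2)*log(x) + 1 + 2*log(2) + 3*log(2)^2)/x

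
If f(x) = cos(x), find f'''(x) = sin(x)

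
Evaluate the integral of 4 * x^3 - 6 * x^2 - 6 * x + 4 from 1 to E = -4 + (-2 + E)^2*(1 + E)^2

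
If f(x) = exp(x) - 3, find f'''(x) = exp(x)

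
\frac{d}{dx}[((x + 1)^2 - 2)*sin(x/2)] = x^2*cos(x/2)/2 + 2*x*sin(x/2) + x*cos(x/2) + 2*sin(x/2) - cos(x/2)/2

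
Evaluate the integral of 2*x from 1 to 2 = 3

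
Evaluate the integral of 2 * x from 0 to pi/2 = pi^2/4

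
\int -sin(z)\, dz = cos(z) + C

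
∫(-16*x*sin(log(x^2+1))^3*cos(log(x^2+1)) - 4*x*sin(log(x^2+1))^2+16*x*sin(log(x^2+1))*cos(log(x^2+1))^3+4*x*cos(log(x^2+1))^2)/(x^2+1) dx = sin(2*log(x^2 + 1)) - cos(4*log(x^2 + 1))/2 + C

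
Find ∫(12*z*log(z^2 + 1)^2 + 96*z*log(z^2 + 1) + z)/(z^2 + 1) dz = (4*log(z^2 + 1)^2 + 48*log(z^2 + 1) + 1)*log(z^2 + 1)/2 + C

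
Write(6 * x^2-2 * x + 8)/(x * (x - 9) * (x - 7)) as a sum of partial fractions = -144/(7*(x - 7)) + 238/(9*(x - 9)) + 8/(63*x)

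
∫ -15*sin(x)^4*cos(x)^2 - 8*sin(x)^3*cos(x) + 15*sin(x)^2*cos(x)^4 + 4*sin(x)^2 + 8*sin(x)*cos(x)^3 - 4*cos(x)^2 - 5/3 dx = -5*x/3 + 5*sin(x)^3*cos(x)^3 - 2*sin(2*x) - cos(4*x)/2 + C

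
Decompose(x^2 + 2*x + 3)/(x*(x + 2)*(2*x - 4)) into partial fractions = 3/(16*(x + 2)) + 11/(16*(x - 2)) - 3/(8*x)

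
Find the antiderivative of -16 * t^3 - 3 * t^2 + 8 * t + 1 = -4*t^4 - t^3 + 4*t^2 + t + C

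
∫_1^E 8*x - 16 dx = -4 + 4*(-2 + E)^2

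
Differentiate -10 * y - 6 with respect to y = -10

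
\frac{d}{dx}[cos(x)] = -sin(x)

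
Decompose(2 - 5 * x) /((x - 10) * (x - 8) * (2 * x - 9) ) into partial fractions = -82/(77*(2*x - 9)) + 19/(7*(x - 8)) - 24/(11*(x - 10))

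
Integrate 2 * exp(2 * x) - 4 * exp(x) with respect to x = (exp(x) - 2)^2 + C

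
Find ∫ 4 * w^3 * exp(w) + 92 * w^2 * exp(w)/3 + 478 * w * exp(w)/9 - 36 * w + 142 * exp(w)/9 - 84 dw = (2*w*exp(w) - 9)*(36*w + 2*(3*w + 4)^2 + 39)/9 + C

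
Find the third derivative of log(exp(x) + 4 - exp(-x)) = (-4*exp(5*x) + 24*exp(4*x) + 24*exp(2*x) + 4*exp(x))/(exp(6*x) + 12*exp(5*x) + 45*exp(4*x) + 40*exp(3*x) - 45*exp(2*x) + 12*exp(x) - 1)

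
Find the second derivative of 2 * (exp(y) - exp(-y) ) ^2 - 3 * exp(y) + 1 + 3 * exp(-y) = (8*exp(4*y) - 3*exp(3*y) + 3*exp(y) + 8)*exp(-2*y)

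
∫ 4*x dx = 2*x^2 + C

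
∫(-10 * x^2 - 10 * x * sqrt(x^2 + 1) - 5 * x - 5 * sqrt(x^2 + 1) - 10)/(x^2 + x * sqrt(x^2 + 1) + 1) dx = -10*x - 5*log(x + sqrt(x^2 + 1)) + C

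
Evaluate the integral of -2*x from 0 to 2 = -4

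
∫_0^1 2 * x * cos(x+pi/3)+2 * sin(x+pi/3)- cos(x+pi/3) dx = sqrt(3)/2 + sin(1 + pi/3)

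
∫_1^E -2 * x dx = 1 - exp(2)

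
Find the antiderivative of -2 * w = -w^2 + C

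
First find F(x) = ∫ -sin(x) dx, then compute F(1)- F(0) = -1 + cos(1)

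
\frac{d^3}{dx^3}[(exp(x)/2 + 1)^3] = 27*exp(3*x)/8 + 6*exp(2*x) + 3*exp(x)/2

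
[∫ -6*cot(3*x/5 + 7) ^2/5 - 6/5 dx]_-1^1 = -2*cot(32/5) + 2*cot(38/5)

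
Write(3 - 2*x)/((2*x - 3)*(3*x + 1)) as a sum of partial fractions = -1/(3*x + 1)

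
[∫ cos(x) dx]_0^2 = sin(2)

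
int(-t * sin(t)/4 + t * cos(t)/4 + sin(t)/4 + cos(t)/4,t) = sqrt(2)*t*sin(t + pi/4)/4 + C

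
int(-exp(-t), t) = exp(-t) + C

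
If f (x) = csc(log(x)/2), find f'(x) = -cot(log(x)/2)*csc(log(x)/2)/(2*x)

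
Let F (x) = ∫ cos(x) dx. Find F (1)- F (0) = sin(1)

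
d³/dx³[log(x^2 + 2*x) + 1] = (4*x^3 + 12*x^2 + 24*x + 16)/(x^6 + 6*x^5 + 12*x^4 + 8*x^3)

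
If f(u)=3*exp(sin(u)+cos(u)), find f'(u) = 3*sqrt(2)*exp(sin(u))*exp(cos(u))*cos(u + pi/4)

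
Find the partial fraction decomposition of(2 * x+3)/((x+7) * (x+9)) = 15/(2*(x + 9)) - 11/(2*(x + 7))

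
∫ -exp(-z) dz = exp(-z) + C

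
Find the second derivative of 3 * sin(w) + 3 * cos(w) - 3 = -3*sin(w) - 3*cos(w)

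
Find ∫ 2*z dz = z^2 + C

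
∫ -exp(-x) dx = exp(-x) + C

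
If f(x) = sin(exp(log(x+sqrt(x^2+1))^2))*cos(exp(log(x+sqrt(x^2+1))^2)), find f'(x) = 2*(x + sqrt(x^2 + 1))*exp(log(x + sqrt(x^2 + 1))^2)*log(x + sqrt(x^2 + 1))*cos(2*exp(log(x + sqrt(x^2 + 1))^2))/(x^2 + x*sqrt(x^2 + 1) + 1)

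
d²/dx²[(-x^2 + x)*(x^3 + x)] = -20*x^3 + 12*x^2 - 6*x + 2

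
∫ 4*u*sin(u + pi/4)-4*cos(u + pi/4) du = -4*u*cos(u + pi/4) + C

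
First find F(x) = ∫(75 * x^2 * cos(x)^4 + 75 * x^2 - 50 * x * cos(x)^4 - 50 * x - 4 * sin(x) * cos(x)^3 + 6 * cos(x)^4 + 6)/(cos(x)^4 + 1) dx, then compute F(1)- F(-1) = 62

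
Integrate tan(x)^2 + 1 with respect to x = tan(x) + C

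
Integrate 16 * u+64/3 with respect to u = 8*u^2 + 64*u/3 + C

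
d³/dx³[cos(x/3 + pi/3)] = sin((x + pi)/3)/27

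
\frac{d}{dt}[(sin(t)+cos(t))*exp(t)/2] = exp(t)*cos(t)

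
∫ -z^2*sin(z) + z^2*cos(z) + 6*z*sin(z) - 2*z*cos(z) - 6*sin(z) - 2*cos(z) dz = sqrt(2)*((z - 2)^2 - 2)*sin(z + pi/4) + C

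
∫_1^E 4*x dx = -2 + 2*exp(2)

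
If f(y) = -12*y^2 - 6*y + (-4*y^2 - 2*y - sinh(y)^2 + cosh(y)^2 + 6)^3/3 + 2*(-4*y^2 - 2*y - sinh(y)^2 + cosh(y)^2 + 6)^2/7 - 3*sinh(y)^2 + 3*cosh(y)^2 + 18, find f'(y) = -128*y^5 - 160*y^4 + 2816*y^3/7 + 2392*y^2/7 - 2728*y/7 - 112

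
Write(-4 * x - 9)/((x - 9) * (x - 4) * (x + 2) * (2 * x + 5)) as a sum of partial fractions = -8/(299*(2*x + 5)) - 1/(66*(x + 2)) + 5/(78*(x - 4)) - 9/(253*(x - 9))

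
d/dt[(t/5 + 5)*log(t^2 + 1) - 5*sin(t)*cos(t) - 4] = (t^2*log(t^2 + 1) + 50*t^2*sin(t)^2 - 23*t^2 + 50*t + log(t^2 + 1) + 50*sin(t)^2 - 25)/(5*t^2 + 5)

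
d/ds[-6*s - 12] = -6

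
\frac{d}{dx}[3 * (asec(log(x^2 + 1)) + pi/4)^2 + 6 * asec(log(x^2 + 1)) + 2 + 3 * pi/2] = (12*x*asec(log(x^2 + 1)) + 3*pi*x + 12*x)/(x^2*sqrt(1 - 1/log(x^2 + 1)^2)*log(x^2 + 1)^2 + sqrt(1 - 1/log(x^2 + 1)^2)*log(x^2 + 1)^2)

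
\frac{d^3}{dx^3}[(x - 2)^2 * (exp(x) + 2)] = x^2*exp(x) + 2*x*exp(x) - 2*exp(x)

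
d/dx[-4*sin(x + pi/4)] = -4*cos(x + pi/4)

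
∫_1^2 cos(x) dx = -sin(1) + sin(2)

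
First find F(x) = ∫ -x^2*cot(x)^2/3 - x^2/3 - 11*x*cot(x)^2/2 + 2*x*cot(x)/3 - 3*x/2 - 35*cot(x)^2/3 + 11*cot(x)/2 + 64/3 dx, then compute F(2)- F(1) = -35*cot(1)/2 + 24*cot(2) + 39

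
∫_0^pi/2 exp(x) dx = -1 + exp(pi/2)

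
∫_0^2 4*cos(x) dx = 4*sin(2)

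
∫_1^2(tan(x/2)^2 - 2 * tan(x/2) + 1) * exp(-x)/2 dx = -exp(-1)*tan(1/2) + exp(-2)*tan(1)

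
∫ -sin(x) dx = cos(x) + C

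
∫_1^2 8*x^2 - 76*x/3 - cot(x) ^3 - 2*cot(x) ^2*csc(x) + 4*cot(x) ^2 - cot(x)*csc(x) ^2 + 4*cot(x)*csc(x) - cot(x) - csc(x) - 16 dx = -118/3 - 4*csc(2) - (cot(1) + csc(1))^2/2 + (cot(2) + csc(2))^2/2 - 4*cot(2) + 4*cot(1) + 4*csc(1)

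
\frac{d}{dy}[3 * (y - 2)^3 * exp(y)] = 3*y^3*exp(y) - 9*y^2*exp(y) + 12*exp(y)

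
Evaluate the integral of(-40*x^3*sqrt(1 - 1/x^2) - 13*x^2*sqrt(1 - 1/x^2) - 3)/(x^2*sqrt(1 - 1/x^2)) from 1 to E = (-3 + 5*E)*(-4*E - 5) - 3*pi/2 + 3*acsc(E) + 18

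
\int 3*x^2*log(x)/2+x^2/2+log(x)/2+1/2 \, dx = x*(x^2 + 1)*log(x)/2 + C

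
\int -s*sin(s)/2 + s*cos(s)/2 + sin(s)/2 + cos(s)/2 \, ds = sqrt(2)*s*sin(s + pi/4)/2 + C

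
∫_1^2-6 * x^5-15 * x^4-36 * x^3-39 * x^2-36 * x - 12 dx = -448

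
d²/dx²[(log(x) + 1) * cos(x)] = -(x^2*log(x)*cos(x) + x^2*cos(x) + 2*x*sin(x) + cos(x))/x^2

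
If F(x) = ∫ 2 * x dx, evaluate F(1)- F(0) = 1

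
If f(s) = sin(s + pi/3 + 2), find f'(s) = cos(s + pi/3 + 2)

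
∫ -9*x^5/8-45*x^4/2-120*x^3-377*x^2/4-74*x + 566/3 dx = -3*x^6/16 - 9*x^5/2 - 30*x^4 - 377*x^3/12 - 37*x^2 + 566*x/3 + C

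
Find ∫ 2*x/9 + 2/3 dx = x^2/9 + 2*x/3 + C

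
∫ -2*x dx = -x^2 + C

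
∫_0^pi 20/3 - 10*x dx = -5*pi^2 + 20*pi/3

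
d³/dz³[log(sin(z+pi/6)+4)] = 2*(sin(2*z + pi/3) - 7*cos(z + pi/6))/(sin(z + pi/6) + 4)^3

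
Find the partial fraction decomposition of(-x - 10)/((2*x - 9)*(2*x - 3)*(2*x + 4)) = 23/(84*(2*x - 3)) - 29/(156*(2*x - 9)) - 4/(91*(x + 2))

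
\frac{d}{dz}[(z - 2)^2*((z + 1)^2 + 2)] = 4*z^3 - 6*z^2 - 2*z - 4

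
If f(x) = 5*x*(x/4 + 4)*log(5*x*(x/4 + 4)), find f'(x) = 5*x*log(x^2/4 + 4*x)/2 + 5*x/2 + 5*x*log(5)/2 + 20*log(x^2/4 + 4*x) + 20 + 20*log(5)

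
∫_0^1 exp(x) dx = -1 + E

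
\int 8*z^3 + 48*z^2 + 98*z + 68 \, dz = 2*z^4 + 16*z^3 + 49*z^2 + 68*z + C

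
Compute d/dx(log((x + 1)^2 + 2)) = (2*x + 2)/(x^2 + 2*x + 3)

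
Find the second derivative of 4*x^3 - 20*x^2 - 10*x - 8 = 24*x - 40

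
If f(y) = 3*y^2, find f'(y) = 6*y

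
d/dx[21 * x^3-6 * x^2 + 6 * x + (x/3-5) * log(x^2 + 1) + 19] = (189*x^4 - 36*x^3 + x^2*log(x^2 + 1) + 209*x^2 - 66*x + log(x^2 + 1) + 18)/(3*x^2 + 3)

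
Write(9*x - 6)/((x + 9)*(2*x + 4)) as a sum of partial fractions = 87/(14*(x + 9)) - 12/(7*(x + 2))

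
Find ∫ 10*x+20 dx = 5*x^2 + 20*x + C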